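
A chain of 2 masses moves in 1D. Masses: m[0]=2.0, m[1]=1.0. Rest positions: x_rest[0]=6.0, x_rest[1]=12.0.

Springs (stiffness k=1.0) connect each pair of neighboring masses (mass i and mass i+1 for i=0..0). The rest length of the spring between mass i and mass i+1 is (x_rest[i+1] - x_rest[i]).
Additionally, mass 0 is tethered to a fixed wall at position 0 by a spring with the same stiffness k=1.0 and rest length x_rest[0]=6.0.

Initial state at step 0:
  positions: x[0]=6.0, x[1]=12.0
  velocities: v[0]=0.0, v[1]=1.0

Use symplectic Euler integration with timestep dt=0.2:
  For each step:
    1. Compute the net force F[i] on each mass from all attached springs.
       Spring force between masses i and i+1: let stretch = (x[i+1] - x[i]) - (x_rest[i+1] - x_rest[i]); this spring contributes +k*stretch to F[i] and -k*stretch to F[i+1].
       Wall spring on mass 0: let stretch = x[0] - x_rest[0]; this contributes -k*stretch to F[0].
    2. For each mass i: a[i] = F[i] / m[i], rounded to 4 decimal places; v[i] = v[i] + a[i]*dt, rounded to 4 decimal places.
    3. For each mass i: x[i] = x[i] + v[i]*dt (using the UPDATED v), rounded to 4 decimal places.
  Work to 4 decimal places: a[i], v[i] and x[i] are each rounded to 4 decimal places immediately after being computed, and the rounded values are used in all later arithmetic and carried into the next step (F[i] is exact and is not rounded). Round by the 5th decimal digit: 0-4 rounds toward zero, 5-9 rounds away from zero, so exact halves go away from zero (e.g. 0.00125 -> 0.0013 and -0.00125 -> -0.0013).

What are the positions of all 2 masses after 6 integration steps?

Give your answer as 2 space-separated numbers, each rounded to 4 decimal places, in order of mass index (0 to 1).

Answer: 6.1229 12.9458

Derivation:
Step 0: x=[6.0000 12.0000] v=[0.0000 1.0000]
Step 1: x=[6.0000 12.2000] v=[0.0000 1.0000]
Step 2: x=[6.0040 12.3920] v=[0.0200 0.9600]
Step 3: x=[6.0157 12.5685] v=[0.0584 0.8824]
Step 4: x=[6.0381 12.7229] v=[0.1121 0.7718]
Step 5: x=[6.0735 12.8499] v=[0.1768 0.6348]
Step 6: x=[6.1229 12.9458] v=[0.2471 0.4795]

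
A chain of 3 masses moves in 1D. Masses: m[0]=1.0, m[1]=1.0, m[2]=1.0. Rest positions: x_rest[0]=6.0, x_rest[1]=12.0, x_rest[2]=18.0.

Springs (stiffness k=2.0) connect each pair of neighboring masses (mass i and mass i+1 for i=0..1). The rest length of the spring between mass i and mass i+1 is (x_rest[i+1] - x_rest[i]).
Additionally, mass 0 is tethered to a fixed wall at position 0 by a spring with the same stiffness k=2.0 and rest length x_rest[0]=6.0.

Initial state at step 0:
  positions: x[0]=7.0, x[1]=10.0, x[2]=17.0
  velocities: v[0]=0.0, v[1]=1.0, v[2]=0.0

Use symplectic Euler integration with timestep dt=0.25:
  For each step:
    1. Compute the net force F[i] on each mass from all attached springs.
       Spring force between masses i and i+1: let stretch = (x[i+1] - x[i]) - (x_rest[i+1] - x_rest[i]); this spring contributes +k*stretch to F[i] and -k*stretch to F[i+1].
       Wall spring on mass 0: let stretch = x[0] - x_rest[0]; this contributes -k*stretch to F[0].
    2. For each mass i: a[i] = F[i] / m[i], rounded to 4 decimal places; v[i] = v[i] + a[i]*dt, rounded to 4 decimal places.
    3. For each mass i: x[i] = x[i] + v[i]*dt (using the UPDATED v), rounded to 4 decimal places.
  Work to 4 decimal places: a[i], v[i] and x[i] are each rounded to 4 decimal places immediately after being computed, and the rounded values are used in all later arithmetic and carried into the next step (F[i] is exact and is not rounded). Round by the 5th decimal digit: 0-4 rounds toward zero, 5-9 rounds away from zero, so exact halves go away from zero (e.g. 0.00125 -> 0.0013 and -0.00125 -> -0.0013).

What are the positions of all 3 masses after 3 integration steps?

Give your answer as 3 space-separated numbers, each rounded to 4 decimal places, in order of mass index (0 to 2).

Step 0: x=[7.0000 10.0000 17.0000] v=[0.0000 1.0000 0.0000]
Step 1: x=[6.5000 10.7500 16.8750] v=[-2.0000 3.0000 -0.5000]
Step 2: x=[5.7188 11.7344 16.7344] v=[-3.1250 3.9375 -0.5625]
Step 3: x=[4.9747 12.5918 16.7188] v=[-2.9766 3.4297 -0.0625]

Answer: 4.9747 12.5918 16.7188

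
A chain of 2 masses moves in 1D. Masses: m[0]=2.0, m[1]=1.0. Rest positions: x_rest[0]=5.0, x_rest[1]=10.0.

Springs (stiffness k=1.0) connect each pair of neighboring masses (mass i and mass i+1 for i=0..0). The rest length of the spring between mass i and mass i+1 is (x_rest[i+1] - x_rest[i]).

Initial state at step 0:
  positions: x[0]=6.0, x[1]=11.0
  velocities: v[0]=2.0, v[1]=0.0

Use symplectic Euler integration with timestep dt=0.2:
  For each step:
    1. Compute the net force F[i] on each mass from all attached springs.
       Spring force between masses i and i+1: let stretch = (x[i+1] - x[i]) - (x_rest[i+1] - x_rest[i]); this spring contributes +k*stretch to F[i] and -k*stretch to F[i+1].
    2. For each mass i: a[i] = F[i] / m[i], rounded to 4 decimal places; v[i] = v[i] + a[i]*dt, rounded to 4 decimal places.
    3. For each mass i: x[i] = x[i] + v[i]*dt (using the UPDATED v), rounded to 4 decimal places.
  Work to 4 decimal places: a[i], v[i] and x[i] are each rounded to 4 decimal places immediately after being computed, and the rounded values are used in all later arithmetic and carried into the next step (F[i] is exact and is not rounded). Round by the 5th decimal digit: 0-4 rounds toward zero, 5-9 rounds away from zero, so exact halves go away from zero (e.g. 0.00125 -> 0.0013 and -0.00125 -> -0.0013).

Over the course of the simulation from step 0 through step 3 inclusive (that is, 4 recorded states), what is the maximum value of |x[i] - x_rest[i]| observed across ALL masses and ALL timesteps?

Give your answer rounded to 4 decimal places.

Step 0: x=[6.0000 11.0000] v=[2.0000 0.0000]
Step 1: x=[6.4000 11.0000] v=[2.0000 0.0000]
Step 2: x=[6.7920 11.0160] v=[1.9600 0.0800]
Step 3: x=[7.1685 11.0630] v=[1.8824 0.2352]
Max displacement = 2.1685

Answer: 2.1685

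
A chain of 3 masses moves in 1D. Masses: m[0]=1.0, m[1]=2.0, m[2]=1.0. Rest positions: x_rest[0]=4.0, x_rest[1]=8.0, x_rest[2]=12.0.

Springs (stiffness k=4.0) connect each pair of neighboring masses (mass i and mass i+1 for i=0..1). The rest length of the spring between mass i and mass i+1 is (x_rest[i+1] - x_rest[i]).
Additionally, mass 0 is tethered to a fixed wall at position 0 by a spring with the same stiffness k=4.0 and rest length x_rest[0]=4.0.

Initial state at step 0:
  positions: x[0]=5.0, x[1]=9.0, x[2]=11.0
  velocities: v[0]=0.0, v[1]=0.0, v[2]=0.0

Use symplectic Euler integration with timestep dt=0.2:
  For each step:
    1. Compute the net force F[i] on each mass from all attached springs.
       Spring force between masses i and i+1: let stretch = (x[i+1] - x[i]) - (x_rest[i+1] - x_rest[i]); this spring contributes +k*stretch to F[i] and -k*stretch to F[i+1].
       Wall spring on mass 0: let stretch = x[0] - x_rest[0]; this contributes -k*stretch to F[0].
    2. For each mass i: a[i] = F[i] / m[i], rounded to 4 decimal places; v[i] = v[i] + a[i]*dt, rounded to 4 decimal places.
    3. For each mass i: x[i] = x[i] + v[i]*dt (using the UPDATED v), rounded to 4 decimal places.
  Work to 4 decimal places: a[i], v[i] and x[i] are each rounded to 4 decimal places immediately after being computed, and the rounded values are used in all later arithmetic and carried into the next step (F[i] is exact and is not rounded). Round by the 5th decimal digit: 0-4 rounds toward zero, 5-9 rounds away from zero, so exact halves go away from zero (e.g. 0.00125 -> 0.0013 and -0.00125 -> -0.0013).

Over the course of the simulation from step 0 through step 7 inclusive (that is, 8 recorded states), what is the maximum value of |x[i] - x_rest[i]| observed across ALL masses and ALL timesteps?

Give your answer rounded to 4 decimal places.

Answer: 1.6988

Derivation:
Step 0: x=[5.0000 9.0000 11.0000] v=[0.0000 0.0000 0.0000]
Step 1: x=[4.8400 8.8400 11.3200] v=[-0.8000 -0.8000 1.6000]
Step 2: x=[4.5456 8.5584 11.8832] v=[-1.4720 -1.4080 2.8160]
Step 3: x=[4.1660 8.2218 12.5544] v=[-1.8982 -1.6832 3.3562]
Step 4: x=[3.7687 7.9073 13.1724] v=[-1.9864 -1.5725 3.0901]
Step 5: x=[3.4306 7.6829 13.5880] v=[-1.6905 -1.1219 2.0780]
Step 6: x=[3.2240 7.5907 13.6988] v=[-1.0331 -0.4608 0.5539]
Step 7: x=[3.2002 7.6379 13.4723] v=[-0.1189 0.2358 -1.1326]
Max displacement = 1.6988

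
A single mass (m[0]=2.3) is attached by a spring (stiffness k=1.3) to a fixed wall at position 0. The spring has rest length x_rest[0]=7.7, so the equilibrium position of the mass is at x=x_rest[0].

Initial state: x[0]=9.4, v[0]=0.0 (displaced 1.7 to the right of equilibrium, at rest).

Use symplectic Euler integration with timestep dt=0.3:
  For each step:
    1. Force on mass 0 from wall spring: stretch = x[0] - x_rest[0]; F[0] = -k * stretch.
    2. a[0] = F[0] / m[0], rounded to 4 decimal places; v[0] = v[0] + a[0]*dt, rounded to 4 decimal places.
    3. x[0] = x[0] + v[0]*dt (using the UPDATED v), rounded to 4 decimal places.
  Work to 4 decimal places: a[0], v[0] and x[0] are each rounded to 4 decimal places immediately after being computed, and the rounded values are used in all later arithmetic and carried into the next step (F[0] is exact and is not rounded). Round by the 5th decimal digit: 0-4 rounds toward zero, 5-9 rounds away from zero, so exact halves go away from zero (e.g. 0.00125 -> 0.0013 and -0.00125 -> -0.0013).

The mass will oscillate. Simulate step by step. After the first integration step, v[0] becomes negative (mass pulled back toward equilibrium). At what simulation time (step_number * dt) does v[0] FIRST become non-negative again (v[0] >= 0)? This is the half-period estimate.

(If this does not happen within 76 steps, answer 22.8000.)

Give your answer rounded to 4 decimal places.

Answer: 4.2000

Derivation:
Step 0: x=[9.4000] v=[0.0000]
Step 1: x=[9.3135] v=[-0.2883]
Step 2: x=[9.1449] v=[-0.5619]
Step 3: x=[8.9028] v=[-0.8069]
Step 4: x=[8.5996] v=[-1.0108]
Step 5: x=[8.2506] v=[-1.1634]
Step 6: x=[7.8736] v=[-1.2568]
Step 7: x=[7.4877] v=[-1.2862]
Step 8: x=[7.1126] v=[-1.2502]
Step 9: x=[6.7674] v=[-1.1506]
Step 10: x=[6.4697] v=[-0.9925]
Step 11: x=[6.2345] v=[-0.7839]
Step 12: x=[6.0739] v=[-0.5354]
Step 13: x=[5.9960] v=[-0.2597]
Step 14: x=[6.0048] v=[0.0292]
First v>=0 after going negative at step 14, time=4.2000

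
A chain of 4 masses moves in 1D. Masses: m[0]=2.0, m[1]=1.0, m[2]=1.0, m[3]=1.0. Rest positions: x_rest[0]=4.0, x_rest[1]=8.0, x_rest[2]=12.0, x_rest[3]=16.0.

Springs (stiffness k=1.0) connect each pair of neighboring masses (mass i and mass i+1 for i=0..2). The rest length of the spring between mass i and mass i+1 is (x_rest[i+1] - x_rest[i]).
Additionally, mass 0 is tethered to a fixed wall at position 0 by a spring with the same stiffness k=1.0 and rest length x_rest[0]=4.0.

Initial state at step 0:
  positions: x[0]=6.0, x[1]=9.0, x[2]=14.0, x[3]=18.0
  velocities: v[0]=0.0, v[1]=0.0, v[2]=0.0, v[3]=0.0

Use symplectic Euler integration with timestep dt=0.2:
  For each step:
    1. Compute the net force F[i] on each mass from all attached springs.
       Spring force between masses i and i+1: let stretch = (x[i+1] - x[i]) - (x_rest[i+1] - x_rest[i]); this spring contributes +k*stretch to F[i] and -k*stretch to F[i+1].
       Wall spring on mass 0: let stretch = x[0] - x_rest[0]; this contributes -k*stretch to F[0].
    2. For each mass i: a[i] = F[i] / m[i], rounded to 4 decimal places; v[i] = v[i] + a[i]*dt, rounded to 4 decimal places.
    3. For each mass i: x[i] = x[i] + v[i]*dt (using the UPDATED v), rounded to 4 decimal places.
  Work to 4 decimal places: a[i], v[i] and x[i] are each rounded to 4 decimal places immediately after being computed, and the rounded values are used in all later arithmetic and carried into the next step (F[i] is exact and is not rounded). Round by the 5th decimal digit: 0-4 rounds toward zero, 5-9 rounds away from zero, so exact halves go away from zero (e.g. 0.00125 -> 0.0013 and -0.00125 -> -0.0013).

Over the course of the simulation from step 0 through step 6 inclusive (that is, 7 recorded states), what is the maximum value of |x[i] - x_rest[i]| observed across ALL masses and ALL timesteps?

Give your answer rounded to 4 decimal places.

Answer: 2.0500

Derivation:
Step 0: x=[6.0000 9.0000 14.0000 18.0000] v=[0.0000 0.0000 0.0000 0.0000]
Step 1: x=[5.9400 9.0800 13.9600 18.0000] v=[-0.3000 0.4000 -0.2000 0.0000]
Step 2: x=[5.8240 9.2296 13.8864 17.9984] v=[-0.5800 0.7480 -0.3680 -0.0080]
Step 3: x=[5.6596 9.4292 13.7910 17.9923] v=[-0.8218 0.9982 -0.4770 -0.0304]
Step 4: x=[5.4574 9.6525 13.6892 17.9782] v=[-1.0108 1.1166 -0.5091 -0.0707]
Step 5: x=[5.2300 9.8695 13.5975 17.9525] v=[-1.1370 1.0849 -0.4586 -0.1285]
Step 6: x=[4.9908 10.0500 13.5309 17.9126] v=[-1.1961 0.9026 -0.3332 -0.1995]
Max displacement = 2.0500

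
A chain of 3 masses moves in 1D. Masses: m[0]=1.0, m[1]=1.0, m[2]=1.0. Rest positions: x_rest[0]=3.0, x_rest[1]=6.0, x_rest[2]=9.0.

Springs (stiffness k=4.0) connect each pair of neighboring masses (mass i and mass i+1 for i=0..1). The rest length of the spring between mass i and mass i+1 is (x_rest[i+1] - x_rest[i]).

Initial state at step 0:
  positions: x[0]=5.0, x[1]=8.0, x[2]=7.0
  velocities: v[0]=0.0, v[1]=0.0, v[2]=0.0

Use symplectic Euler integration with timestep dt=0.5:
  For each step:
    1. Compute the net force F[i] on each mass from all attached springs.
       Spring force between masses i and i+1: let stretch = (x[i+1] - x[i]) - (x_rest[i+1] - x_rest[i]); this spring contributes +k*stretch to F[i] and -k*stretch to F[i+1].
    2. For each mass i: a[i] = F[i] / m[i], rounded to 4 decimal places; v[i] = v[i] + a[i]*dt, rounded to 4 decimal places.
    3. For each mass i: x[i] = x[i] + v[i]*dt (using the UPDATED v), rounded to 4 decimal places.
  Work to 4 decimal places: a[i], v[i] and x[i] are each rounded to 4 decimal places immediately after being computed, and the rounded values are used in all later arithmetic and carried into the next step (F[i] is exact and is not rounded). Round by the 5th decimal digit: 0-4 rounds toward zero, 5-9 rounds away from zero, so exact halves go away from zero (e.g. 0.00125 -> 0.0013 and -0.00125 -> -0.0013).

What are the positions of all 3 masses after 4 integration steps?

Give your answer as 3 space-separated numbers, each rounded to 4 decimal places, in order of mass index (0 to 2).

Answer: 5.0000 4.0000 11.0000

Derivation:
Step 0: x=[5.0000 8.0000 7.0000] v=[0.0000 0.0000 0.0000]
Step 1: x=[5.0000 4.0000 11.0000] v=[0.0000 -8.0000 8.0000]
Step 2: x=[1.0000 8.0000 11.0000] v=[-8.0000 8.0000 0.0000]
Step 3: x=[1.0000 8.0000 11.0000] v=[0.0000 0.0000 0.0000]
Step 4: x=[5.0000 4.0000 11.0000] v=[8.0000 -8.0000 0.0000]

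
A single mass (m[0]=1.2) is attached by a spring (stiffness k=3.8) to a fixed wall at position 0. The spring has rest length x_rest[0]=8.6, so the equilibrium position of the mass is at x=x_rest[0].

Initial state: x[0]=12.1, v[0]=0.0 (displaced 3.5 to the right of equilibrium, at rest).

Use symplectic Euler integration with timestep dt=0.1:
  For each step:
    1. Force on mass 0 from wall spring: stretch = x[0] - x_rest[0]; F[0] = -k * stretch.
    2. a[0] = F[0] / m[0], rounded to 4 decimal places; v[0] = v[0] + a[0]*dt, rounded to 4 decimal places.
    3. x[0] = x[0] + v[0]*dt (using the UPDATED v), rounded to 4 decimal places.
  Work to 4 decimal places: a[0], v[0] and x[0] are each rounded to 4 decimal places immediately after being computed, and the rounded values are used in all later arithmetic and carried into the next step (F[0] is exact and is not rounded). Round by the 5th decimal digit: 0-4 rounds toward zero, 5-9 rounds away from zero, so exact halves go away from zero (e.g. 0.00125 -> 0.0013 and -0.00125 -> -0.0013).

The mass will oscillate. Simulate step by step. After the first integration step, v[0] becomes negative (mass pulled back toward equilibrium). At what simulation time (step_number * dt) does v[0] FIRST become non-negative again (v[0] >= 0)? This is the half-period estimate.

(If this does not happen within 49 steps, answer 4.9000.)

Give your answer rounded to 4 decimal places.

Step 0: x=[12.1000] v=[0.0000]
Step 1: x=[11.9892] v=[-1.1083]
Step 2: x=[11.7710] v=[-2.1816]
Step 3: x=[11.4524] v=[-3.1858]
Step 4: x=[11.0435] v=[-4.0891]
Step 5: x=[10.5572] v=[-4.8629]
Step 6: x=[10.0089] v=[-5.4827]
Step 7: x=[9.4160] v=[-5.9289]
Step 8: x=[8.7973] v=[-6.1873]
Step 9: x=[8.1723] v=[-6.2498]
Step 10: x=[7.5609] v=[-6.1144]
Step 11: x=[6.9824] v=[-5.7854]
Step 12: x=[6.4551] v=[-5.2732]
Step 13: x=[5.9957] v=[-4.5940]
Step 14: x=[5.6188] v=[-3.7693]
Step 15: x=[5.3363] v=[-2.8253]
Step 16: x=[5.1571] v=[-1.7918]
Step 17: x=[5.0869] v=[-0.7016]
Step 18: x=[5.1280] v=[0.4109]
First v>=0 after going negative at step 18, time=1.8000

Answer: 1.8000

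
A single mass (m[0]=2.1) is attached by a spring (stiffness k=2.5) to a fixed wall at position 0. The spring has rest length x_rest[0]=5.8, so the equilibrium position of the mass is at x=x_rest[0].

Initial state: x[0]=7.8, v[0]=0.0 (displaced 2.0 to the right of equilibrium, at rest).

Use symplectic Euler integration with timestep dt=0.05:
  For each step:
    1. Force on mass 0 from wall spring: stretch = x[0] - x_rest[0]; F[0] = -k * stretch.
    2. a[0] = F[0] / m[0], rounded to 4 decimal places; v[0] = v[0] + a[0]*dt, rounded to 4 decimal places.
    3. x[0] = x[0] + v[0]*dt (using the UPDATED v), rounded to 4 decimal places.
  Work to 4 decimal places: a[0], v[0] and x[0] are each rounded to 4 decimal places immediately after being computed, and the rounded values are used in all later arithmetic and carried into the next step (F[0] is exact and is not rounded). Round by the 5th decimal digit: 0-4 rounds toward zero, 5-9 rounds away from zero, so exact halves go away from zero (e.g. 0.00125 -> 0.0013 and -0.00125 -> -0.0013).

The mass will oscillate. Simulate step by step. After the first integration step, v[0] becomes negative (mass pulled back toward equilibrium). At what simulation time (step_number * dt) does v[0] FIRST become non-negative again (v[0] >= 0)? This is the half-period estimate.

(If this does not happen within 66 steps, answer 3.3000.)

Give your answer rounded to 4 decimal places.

Answer: 2.9000

Derivation:
Step 0: x=[7.8000] v=[0.0000]
Step 1: x=[7.7940] v=[-0.1191]
Step 2: x=[7.7821] v=[-0.2378]
Step 3: x=[7.7643] v=[-0.3558]
Step 4: x=[7.7407] v=[-0.4727]
Step 5: x=[7.7113] v=[-0.5882]
Step 6: x=[7.6762] v=[-0.7020]
Step 7: x=[7.6355] v=[-0.8137]
Step 8: x=[7.5894] v=[-0.9230]
Step 9: x=[7.5379] v=[-1.0295]
Step 10: x=[7.4813] v=[-1.1329]
Step 11: x=[7.4197] v=[-1.2330]
Step 12: x=[7.3532] v=[-1.3294]
Step 13: x=[7.2821] v=[-1.4219]
Step 14: x=[7.2066] v=[-1.5101]
Step 15: x=[7.1269] v=[-1.5938]
Step 16: x=[7.0433] v=[-1.6728]
Step 17: x=[6.9560] v=[-1.7468]
Step 18: x=[6.8652] v=[-1.8156]
Step 19: x=[6.7713] v=[-1.8790]
Step 20: x=[6.6745] v=[-1.9368]
Step 21: x=[6.5751] v=[-1.9889]
Step 22: x=[6.4734] v=[-2.0350]
Step 23: x=[6.3696] v=[-2.0751]
Step 24: x=[6.2642] v=[-2.1090]
Step 25: x=[6.1574] v=[-2.1366]
Step 26: x=[6.0495] v=[-2.1579]
Step 27: x=[5.9409] v=[-2.1728]
Step 28: x=[5.8318] v=[-2.1812]
Step 29: x=[5.7226] v=[-2.1831]
Step 30: x=[5.6137] v=[-2.1785]
Step 31: x=[5.5053] v=[-2.1674]
Step 32: x=[5.3978] v=[-2.1499]
Step 33: x=[5.2915] v=[-2.1260]
Step 34: x=[5.1867] v=[-2.0957]
Step 35: x=[5.0837] v=[-2.0592]
Step 36: x=[4.9829] v=[-2.0166]
Step 37: x=[4.8845] v=[-1.9680]
Step 38: x=[4.7888] v=[-1.9135]
Step 39: x=[4.6961] v=[-1.8533]
Step 40: x=[4.6067] v=[-1.7876]
Step 41: x=[4.5209] v=[-1.7166]
Step 42: x=[4.4389] v=[-1.6405]
Step 43: x=[4.3609] v=[-1.5595]
Step 44: x=[4.2872] v=[-1.4738]
Step 45: x=[4.2180] v=[-1.3838]
Step 46: x=[4.1535] v=[-1.2896]
Step 47: x=[4.0939] v=[-1.1916]
Step 48: x=[4.0394] v=[-1.0900]
Step 49: x=[3.9901] v=[-0.9852]
Step 50: x=[3.9462] v=[-0.8775]
Step 51: x=[3.9078] v=[-0.7672]
Step 52: x=[3.8751] v=[-0.6546]
Step 53: x=[3.8481] v=[-0.5400]
Step 54: x=[3.8269] v=[-0.4238]
Step 55: x=[3.8116] v=[-0.3064]
Step 56: x=[3.8022] v=[-0.1880]
Step 57: x=[3.7987] v=[-0.0691]
Step 58: x=[3.8012] v=[0.0500]
First v>=0 after going negative at step 58, time=2.9000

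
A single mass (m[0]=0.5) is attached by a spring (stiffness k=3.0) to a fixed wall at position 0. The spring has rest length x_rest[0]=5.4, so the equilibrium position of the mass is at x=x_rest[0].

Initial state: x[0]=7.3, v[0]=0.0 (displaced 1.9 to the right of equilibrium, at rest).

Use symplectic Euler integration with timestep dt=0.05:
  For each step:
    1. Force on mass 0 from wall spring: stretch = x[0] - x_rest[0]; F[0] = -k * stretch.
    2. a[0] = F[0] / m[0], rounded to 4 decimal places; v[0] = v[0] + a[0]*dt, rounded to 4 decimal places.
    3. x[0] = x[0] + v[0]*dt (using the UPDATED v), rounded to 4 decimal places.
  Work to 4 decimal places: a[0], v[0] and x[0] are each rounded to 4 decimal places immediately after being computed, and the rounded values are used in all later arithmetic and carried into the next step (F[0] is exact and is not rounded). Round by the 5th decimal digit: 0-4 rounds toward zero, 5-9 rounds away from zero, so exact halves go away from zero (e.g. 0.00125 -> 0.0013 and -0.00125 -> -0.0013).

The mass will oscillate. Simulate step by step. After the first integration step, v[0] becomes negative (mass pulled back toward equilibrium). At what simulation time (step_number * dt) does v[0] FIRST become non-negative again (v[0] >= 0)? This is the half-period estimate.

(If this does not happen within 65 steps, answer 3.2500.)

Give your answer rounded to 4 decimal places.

Answer: 1.3000

Derivation:
Step 0: x=[7.3000] v=[0.0000]
Step 1: x=[7.2715] v=[-0.5700]
Step 2: x=[7.2149] v=[-1.1315]
Step 3: x=[7.1311] v=[-1.6760]
Step 4: x=[7.0213] v=[-2.1953]
Step 5: x=[6.8872] v=[-2.6817]
Step 6: x=[6.7308] v=[-3.1279]
Step 7: x=[6.5544] v=[-3.5271]
Step 8: x=[6.3607] v=[-3.8734]
Step 9: x=[6.1526] v=[-4.1616]
Step 10: x=[5.9332] v=[-4.3874]
Step 11: x=[5.7058] v=[-4.5474]
Step 12: x=[5.4738] v=[-4.6391]
Step 13: x=[5.2407] v=[-4.6612]
Step 14: x=[5.0100] v=[-4.6134]
Step 15: x=[4.7852] v=[-4.4964]
Step 16: x=[4.5696] v=[-4.3120]
Step 17: x=[4.3665] v=[-4.0629]
Step 18: x=[4.1789] v=[-3.7529]
Step 19: x=[4.0096] v=[-3.3866]
Step 20: x=[3.8611] v=[-2.9695]
Step 21: x=[3.7357] v=[-2.5078]
Step 22: x=[3.6353] v=[-2.0085]
Step 23: x=[3.5613] v=[-1.4791]
Step 24: x=[3.5149] v=[-0.9275]
Step 25: x=[3.4968] v=[-0.3620]
Step 26: x=[3.5073] v=[0.2090]
First v>=0 after going negative at step 26, time=1.3000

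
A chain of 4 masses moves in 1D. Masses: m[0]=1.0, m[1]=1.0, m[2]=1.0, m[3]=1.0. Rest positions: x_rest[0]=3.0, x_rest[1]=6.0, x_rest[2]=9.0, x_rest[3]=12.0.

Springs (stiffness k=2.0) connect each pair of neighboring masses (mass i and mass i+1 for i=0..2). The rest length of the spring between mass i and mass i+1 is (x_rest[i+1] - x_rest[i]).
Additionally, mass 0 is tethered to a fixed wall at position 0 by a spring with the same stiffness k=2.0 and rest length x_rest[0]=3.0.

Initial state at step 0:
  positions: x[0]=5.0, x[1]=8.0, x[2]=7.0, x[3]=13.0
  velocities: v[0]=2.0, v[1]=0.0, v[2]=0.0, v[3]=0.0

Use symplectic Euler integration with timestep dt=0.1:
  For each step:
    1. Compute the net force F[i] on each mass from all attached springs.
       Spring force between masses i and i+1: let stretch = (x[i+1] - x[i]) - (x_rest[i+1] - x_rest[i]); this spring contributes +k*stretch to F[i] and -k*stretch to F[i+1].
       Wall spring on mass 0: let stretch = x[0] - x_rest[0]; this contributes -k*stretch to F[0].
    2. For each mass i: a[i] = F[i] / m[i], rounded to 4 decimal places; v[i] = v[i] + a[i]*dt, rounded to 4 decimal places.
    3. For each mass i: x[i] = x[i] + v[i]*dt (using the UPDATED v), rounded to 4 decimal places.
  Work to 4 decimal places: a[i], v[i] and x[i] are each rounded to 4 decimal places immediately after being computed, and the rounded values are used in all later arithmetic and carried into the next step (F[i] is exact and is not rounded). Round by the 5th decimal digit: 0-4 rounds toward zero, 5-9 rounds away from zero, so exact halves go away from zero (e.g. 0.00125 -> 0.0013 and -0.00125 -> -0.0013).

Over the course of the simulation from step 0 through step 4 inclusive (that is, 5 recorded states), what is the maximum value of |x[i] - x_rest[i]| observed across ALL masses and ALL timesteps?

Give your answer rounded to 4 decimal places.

Answer: 2.3285

Derivation:
Step 0: x=[5.0000 8.0000 7.0000 13.0000] v=[2.0000 0.0000 0.0000 0.0000]
Step 1: x=[5.1600 7.9200 7.1400 12.9400] v=[1.6000 -0.8000 1.4000 -0.6000]
Step 2: x=[5.2720 7.7692 7.4116 12.8240] v=[1.1200 -1.5080 2.7160 -1.1600]
Step 3: x=[5.3285 7.5613 7.7986 12.6598] v=[0.5650 -2.0790 3.8700 -1.6425]
Step 4: x=[5.3231 7.3135 8.2781 12.4583] v=[-0.0541 -2.4781 4.7948 -2.0147]
Max displacement = 2.3285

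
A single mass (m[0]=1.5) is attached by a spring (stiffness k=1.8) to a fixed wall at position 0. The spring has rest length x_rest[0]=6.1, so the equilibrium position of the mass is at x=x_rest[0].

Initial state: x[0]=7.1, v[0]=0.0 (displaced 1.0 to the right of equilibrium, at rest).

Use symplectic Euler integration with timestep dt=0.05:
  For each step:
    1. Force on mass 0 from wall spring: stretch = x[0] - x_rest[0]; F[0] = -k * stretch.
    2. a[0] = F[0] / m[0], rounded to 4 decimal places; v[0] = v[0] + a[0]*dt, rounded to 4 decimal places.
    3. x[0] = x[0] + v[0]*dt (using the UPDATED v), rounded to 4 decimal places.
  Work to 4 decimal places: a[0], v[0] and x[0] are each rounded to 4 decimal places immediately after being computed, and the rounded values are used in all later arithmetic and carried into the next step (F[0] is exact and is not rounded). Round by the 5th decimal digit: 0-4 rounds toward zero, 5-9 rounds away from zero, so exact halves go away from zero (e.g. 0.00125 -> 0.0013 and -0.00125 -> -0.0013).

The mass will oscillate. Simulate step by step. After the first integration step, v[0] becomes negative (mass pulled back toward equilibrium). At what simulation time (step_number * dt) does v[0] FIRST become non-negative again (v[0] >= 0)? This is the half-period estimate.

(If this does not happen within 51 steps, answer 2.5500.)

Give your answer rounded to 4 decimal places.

Step 0: x=[7.1000] v=[0.0000]
Step 1: x=[7.0970] v=[-0.0600]
Step 2: x=[7.0910] v=[-0.1198]
Step 3: x=[7.0820] v=[-0.1793]
Step 4: x=[7.0701] v=[-0.2382]
Step 5: x=[7.0553] v=[-0.2964]
Step 6: x=[7.0376] v=[-0.3537]
Step 7: x=[7.0171] v=[-0.4100]
Step 8: x=[6.9939] v=[-0.4650]
Step 9: x=[6.9680] v=[-0.5186]
Step 10: x=[6.9395] v=[-0.5707]
Step 11: x=[6.9084] v=[-0.6211]
Step 12: x=[6.8749] v=[-0.6696]
Step 13: x=[6.8391] v=[-0.7161]
Step 14: x=[6.8011] v=[-0.7604]
Step 15: x=[6.7610] v=[-0.8025]
Step 16: x=[6.7189] v=[-0.8422]
Step 17: x=[6.6749] v=[-0.8793]
Step 18: x=[6.6292] v=[-0.9138]
Step 19: x=[6.5819] v=[-0.9456]
Step 20: x=[6.5332] v=[-0.9745]
Step 21: x=[6.4832] v=[-1.0005]
Step 22: x=[6.4320] v=[-1.0235]
Step 23: x=[6.3798] v=[-1.0434]
Step 24: x=[6.3268] v=[-1.0602]
Step 25: x=[6.2731] v=[-1.0738]
Step 26: x=[6.2189] v=[-1.0842]
Step 27: x=[6.1643] v=[-1.0913]
Step 28: x=[6.1095] v=[-1.0952]
Step 29: x=[6.0547] v=[-1.0958]
Step 30: x=[6.0000] v=[-1.0931]
Step 31: x=[5.9456] v=[-1.0871]
Step 32: x=[5.8917] v=[-1.0778]
Step 33: x=[5.8384] v=[-1.0653]
Step 34: x=[5.7859] v=[-1.0496]
Step 35: x=[5.7344] v=[-1.0308]
Step 36: x=[5.6840] v=[-1.0089]
Step 37: x=[5.6348] v=[-0.9839]
Step 38: x=[5.5870] v=[-0.9560]
Step 39: x=[5.5407] v=[-0.9252]
Step 40: x=[5.4961] v=[-0.8916]
Step 41: x=[5.4533] v=[-0.8554]
Step 42: x=[5.4125] v=[-0.8166]
Step 43: x=[5.3737] v=[-0.7754]
Step 44: x=[5.3371] v=[-0.7318]
Step 45: x=[5.3028] v=[-0.6860]
Step 46: x=[5.2709] v=[-0.6382]
Step 47: x=[5.2415] v=[-0.5885]
Step 48: x=[5.2147] v=[-0.5370]
Step 49: x=[5.1905] v=[-0.4839]
Step 50: x=[5.1690] v=[-0.4293]
Step 51: x=[5.1503] v=[-0.3734]
v[0] did not become non-negative within 51 steps; using fallback time=2.5500

Answer: 2.5500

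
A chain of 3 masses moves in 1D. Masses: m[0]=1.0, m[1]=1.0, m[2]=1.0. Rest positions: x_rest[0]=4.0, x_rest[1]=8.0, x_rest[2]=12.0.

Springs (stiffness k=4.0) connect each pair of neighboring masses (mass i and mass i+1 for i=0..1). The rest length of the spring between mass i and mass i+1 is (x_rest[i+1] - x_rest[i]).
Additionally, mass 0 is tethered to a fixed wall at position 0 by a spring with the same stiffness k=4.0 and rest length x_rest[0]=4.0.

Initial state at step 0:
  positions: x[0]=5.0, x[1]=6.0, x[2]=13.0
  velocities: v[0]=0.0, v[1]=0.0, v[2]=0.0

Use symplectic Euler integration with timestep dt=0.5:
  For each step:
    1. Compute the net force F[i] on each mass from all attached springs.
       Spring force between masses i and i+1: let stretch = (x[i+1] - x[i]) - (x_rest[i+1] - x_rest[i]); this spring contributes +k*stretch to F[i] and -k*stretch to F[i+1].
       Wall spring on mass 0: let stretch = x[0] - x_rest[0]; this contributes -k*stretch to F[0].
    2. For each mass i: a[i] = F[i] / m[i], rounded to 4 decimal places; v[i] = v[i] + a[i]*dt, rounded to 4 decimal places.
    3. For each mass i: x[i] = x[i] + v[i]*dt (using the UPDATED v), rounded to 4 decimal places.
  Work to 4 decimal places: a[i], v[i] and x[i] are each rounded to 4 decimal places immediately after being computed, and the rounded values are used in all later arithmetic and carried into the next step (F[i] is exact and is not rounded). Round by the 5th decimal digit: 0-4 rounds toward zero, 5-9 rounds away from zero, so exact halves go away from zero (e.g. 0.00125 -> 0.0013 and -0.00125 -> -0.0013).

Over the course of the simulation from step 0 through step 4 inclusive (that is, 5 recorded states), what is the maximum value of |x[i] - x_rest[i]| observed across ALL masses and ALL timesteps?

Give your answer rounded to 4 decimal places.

Step 0: x=[5.0000 6.0000 13.0000] v=[0.0000 0.0000 0.0000]
Step 1: x=[1.0000 12.0000 10.0000] v=[-8.0000 12.0000 -6.0000]
Step 2: x=[7.0000 5.0000 13.0000] v=[12.0000 -14.0000 6.0000]
Step 3: x=[4.0000 8.0000 12.0000] v=[-6.0000 6.0000 -2.0000]
Step 4: x=[1.0000 11.0000 11.0000] v=[-6.0000 6.0000 -2.0000]
Max displacement = 4.0000

Answer: 4.0000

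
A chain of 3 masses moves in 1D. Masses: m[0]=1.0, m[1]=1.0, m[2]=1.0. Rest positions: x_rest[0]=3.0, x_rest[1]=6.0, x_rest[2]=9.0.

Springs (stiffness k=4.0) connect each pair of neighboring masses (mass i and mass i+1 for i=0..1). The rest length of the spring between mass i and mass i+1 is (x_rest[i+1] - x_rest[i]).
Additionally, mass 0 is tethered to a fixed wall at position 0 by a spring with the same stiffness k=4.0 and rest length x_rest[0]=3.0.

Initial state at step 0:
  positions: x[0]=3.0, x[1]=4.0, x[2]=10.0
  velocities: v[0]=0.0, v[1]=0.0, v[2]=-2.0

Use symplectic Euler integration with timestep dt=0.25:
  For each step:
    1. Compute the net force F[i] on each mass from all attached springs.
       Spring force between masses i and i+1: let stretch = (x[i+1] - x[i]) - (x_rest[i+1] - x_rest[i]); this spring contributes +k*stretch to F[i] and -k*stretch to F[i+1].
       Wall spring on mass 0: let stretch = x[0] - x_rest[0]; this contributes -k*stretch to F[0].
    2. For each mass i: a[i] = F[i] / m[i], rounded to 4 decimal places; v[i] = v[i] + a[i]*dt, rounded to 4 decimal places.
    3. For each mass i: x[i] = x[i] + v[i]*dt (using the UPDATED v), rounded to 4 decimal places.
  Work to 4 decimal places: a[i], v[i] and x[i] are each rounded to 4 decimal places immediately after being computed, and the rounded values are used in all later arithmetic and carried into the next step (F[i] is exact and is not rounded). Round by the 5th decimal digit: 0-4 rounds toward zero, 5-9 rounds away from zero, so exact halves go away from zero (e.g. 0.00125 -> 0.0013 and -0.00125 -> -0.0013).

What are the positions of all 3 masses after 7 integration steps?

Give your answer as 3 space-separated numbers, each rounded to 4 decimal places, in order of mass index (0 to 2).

Step 0: x=[3.0000 4.0000 10.0000] v=[0.0000 0.0000 -2.0000]
Step 1: x=[2.5000 5.2500 8.7500] v=[-2.0000 5.0000 -5.0000]
Step 2: x=[2.0625 6.6875 7.3750] v=[-1.7500 5.7500 -5.5000]
Step 3: x=[2.2656 7.1406 6.5781] v=[0.8125 1.8125 -3.1875]
Step 4: x=[3.1211 6.2344 6.6719] v=[3.4219 -3.6250 0.3750]
Step 5: x=[3.9746 4.6592 7.4063] v=[3.4141 -6.3008 2.9375]
Step 6: x=[4.0056 3.5996 8.2039] v=[0.1241 -4.2383 3.1904]
Step 7: x=[2.9337 3.7926 8.6004] v=[-4.2875 0.7720 1.5861]

Answer: 2.9337 3.7926 8.6004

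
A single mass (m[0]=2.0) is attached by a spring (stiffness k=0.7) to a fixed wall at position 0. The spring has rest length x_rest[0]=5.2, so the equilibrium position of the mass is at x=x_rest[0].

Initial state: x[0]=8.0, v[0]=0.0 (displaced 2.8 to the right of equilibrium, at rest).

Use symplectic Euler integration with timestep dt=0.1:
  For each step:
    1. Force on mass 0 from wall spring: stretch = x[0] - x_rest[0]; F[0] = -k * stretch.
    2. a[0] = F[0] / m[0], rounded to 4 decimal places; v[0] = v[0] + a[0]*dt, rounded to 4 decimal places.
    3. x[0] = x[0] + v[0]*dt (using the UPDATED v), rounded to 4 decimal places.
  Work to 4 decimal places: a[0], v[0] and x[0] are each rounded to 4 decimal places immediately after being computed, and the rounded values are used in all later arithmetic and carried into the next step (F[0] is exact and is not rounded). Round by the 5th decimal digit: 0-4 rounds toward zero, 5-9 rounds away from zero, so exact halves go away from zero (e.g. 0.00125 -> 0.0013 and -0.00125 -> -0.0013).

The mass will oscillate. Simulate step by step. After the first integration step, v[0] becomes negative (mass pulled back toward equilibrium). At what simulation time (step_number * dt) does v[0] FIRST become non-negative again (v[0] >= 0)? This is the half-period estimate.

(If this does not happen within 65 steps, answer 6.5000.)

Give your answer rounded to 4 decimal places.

Step 0: x=[8.0000] v=[0.0000]
Step 1: x=[7.9902] v=[-0.0980]
Step 2: x=[7.9706] v=[-0.1957]
Step 3: x=[7.9413] v=[-0.2927]
Step 4: x=[7.9024] v=[-0.3887]
Step 5: x=[7.8541] v=[-0.4833]
Step 6: x=[7.7965] v=[-0.5762]
Step 7: x=[7.7298] v=[-0.6671]
Step 8: x=[7.6542] v=[-0.7556]
Step 9: x=[7.5701] v=[-0.8415]
Step 10: x=[7.4777] v=[-0.9245]
Step 11: x=[7.3773] v=[-1.0042]
Step 12: x=[7.2693] v=[-1.0804]
Step 13: x=[7.1540] v=[-1.1528]
Step 14: x=[7.0319] v=[-1.2212]
Step 15: x=[6.9034] v=[-1.2853]
Step 16: x=[6.7689] v=[-1.3449]
Step 17: x=[6.6289] v=[-1.3998]
Step 18: x=[6.4839] v=[-1.4498]
Step 19: x=[6.3344] v=[-1.4947]
Step 20: x=[6.1810] v=[-1.5344]
Step 21: x=[6.0241] v=[-1.5687]
Step 22: x=[5.8644] v=[-1.5975]
Step 23: x=[5.7023] v=[-1.6208]
Step 24: x=[5.5385] v=[-1.6384]
Step 25: x=[5.3735] v=[-1.6503]
Step 26: x=[5.2079] v=[-1.6564]
Step 27: x=[5.0422] v=[-1.6567]
Step 28: x=[4.8771] v=[-1.6512]
Step 29: x=[4.7131] v=[-1.6399]
Step 30: x=[4.5508] v=[-1.6229]
Step 31: x=[4.3908] v=[-1.6002]
Step 32: x=[4.2336] v=[-1.5719]
Step 33: x=[4.0798] v=[-1.5381]
Step 34: x=[3.9299] v=[-1.4989]
Step 35: x=[3.7845] v=[-1.4545]
Step 36: x=[3.6440] v=[-1.4050]
Step 37: x=[3.5090] v=[-1.3505]
Step 38: x=[3.3799] v=[-1.2913]
Step 39: x=[3.2571] v=[-1.2276]
Step 40: x=[3.1411] v=[-1.1596]
Step 41: x=[3.0324] v=[-1.0875]
Step 42: x=[2.9312] v=[-1.0116]
Step 43: x=[2.8380] v=[-0.9322]
Step 44: x=[2.7531] v=[-0.8495]
Step 45: x=[2.6767] v=[-0.7639]
Step 46: x=[2.6091] v=[-0.6756]
Step 47: x=[2.5506] v=[-0.5849]
Step 48: x=[2.5014] v=[-0.4922]
Step 49: x=[2.4616] v=[-0.3978]
Step 50: x=[2.4314] v=[-0.3020]
Step 51: x=[2.4109] v=[-0.2051]
Step 52: x=[2.4002] v=[-0.1075]
Step 53: x=[2.3993] v=[-0.0095]
Step 54: x=[2.4082] v=[0.0885]
First v>=0 after going negative at step 54, time=5.4000

Answer: 5.4000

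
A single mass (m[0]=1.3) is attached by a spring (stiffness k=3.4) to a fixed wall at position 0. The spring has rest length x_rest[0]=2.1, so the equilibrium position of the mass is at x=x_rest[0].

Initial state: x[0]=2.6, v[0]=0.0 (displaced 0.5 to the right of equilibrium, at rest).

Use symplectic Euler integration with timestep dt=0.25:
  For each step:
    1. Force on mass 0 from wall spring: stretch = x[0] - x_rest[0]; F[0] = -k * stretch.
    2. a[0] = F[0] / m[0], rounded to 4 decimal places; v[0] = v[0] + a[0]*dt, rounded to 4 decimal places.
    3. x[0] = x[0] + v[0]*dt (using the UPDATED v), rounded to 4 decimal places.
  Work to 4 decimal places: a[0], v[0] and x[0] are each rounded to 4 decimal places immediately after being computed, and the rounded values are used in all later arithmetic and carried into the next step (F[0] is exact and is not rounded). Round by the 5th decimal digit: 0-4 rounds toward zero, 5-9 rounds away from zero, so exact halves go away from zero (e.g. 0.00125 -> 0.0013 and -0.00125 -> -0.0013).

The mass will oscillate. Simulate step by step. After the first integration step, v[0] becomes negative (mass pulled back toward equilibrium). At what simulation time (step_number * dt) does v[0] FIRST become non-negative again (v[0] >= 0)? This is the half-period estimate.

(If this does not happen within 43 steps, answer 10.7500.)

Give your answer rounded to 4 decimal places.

Answer: 2.0000

Derivation:
Step 0: x=[2.6000] v=[0.0000]
Step 1: x=[2.5183] v=[-0.3269]
Step 2: x=[2.3682] v=[-0.6004]
Step 3: x=[2.1743] v=[-0.7758]
Step 4: x=[1.9682] v=[-0.8244]
Step 5: x=[1.7837] v=[-0.7382]
Step 6: x=[1.6509] v=[-0.5314]
Step 7: x=[1.5915] v=[-0.2378]
Step 8: x=[1.6152] v=[0.0947]
First v>=0 after going negative at step 8, time=2.0000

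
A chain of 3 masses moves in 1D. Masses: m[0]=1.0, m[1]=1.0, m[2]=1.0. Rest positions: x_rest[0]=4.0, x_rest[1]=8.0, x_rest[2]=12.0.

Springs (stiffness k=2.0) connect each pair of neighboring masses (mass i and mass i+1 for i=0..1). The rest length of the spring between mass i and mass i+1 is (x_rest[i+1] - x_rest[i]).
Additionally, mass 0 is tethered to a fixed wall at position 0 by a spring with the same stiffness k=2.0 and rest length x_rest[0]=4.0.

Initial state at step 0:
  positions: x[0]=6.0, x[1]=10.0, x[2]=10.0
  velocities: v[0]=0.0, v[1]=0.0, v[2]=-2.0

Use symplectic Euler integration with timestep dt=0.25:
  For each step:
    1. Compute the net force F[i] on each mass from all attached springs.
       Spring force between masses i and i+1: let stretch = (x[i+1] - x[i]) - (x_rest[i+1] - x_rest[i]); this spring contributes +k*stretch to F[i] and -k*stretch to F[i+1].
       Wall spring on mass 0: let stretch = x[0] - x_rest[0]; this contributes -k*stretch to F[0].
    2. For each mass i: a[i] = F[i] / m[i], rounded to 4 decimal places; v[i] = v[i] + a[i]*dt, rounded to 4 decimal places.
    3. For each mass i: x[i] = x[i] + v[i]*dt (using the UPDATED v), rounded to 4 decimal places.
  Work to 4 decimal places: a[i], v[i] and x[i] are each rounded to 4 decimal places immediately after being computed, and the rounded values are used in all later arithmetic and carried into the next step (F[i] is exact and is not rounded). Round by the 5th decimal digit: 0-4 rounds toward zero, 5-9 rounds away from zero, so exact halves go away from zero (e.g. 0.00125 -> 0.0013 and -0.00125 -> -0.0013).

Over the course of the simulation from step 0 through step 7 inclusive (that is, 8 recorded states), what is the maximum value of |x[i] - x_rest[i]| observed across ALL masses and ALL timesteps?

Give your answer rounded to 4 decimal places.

Step 0: x=[6.0000 10.0000 10.0000] v=[0.0000 0.0000 -2.0000]
Step 1: x=[5.7500 9.5000 10.0000] v=[-1.0000 -2.0000 0.0000]
Step 2: x=[5.2500 8.5938 10.4375] v=[-2.0000 -3.6250 1.7500]
Step 3: x=[4.5117 7.5000 11.1446] v=[-2.9531 -4.3751 2.8282]
Step 4: x=[3.5830 6.4883 11.8961] v=[-3.7148 -4.0470 3.0059]
Step 5: x=[2.5696 5.7894 12.4716] v=[-4.0537 -2.7958 2.3020]
Step 6: x=[1.6375 5.5233 12.7118] v=[-3.7286 -1.0646 0.9609]
Step 7: x=[0.9864 5.6700 12.5535] v=[-2.6045 0.5868 -0.6334]
Max displacement = 3.0136

Answer: 3.0136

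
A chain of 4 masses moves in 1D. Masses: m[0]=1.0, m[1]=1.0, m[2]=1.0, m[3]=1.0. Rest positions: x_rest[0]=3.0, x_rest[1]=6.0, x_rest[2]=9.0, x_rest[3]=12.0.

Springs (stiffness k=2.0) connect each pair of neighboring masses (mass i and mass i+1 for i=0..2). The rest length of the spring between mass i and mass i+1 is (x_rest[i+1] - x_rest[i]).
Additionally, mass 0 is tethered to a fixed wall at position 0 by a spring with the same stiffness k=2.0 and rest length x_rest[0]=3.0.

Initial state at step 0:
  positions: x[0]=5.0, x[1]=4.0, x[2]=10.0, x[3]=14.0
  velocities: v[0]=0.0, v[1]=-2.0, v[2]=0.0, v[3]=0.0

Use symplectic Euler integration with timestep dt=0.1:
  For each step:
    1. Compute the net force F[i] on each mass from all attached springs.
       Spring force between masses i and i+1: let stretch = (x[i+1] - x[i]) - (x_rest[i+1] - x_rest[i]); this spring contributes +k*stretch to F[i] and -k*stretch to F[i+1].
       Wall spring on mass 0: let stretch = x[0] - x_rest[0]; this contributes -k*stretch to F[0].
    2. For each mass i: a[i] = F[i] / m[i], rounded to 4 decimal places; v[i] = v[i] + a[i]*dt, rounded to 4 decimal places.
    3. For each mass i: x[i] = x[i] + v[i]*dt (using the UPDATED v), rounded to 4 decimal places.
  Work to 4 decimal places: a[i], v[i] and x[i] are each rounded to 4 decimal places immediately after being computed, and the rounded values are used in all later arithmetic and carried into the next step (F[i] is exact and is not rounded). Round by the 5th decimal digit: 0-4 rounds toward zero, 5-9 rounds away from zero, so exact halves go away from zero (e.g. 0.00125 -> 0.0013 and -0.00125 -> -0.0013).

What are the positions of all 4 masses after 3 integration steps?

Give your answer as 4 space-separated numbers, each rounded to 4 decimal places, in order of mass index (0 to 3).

Answer: 4.3018 4.2281 9.7640 13.8780

Derivation:
Step 0: x=[5.0000 4.0000 10.0000 14.0000] v=[0.0000 -2.0000 0.0000 0.0000]
Step 1: x=[4.8800 3.9400 9.9600 13.9800] v=[-1.2000 -0.6000 -0.4000 -0.2000]
Step 2: x=[4.6436 4.0192 9.8800 13.9396] v=[-2.3640 0.7920 -0.8000 -0.4040]
Step 3: x=[4.3018 4.2281 9.7640 13.8780] v=[-3.4176 2.0890 -1.1602 -0.6159]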